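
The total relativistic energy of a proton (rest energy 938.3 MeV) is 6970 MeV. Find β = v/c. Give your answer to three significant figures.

Total energy E = γmc² gives γ = 6970/938.3 = 7.4283.
Hence β = √(1 − 1/γ²) = √(1 − 0.0181226) = √0.9818774 = 0.991.

0.991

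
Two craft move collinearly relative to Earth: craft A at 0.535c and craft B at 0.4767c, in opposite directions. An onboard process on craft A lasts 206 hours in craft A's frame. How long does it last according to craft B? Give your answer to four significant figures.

Speed of craft A in craft B's frame: u = (v_A + v_B)/(1 + v_A v_B/c²) = (0.535 + 0.4767)/(1 + 0.535×0.4767) = 1.0117/1.2550345 = 0.80611; |u| = 0.80611c.
γ for this relative speed: γ = 1/√(1 − 0.649813) = 1.6899.
The clock on craft A records proper time, so craft B measures Δt = γΔτ = 1.6899 × 206 = 348.1 hours.

348.1 hours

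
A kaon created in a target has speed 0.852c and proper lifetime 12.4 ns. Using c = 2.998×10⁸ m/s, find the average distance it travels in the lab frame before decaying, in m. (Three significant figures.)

6.05 m

β² = 0.725904, so γ = 1/√0.274096 = 1.9101.
Lab-frame lifetime: Δt = γτ = 1.9101 × 12.4 ns = 23.685 ns.
Distance: d = vΔt = 0.852 × 2.998×10⁸ m/s × 2.3685×10^-8 s = 6.05 m.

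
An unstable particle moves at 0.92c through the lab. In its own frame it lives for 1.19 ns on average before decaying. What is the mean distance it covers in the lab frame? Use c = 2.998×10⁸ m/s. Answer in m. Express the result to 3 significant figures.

0.837 m

β² = 0.8464, so γ = 1/√0.1536 = 2.5516.
Lab-frame lifetime: Δt = γτ = 2.5516 × 1.19 ns = 3.0364 ns.
Distance: d = vΔt = 0.92 × 2.998×10⁸ m/s × 3.0364×10^-9 s = 0.837 m.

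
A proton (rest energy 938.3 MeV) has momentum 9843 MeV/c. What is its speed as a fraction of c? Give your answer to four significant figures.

0.9955c

βγ = pc/(mc²) = 9843/938.3 = 10.49.
Since γ² = 1 + (βγ)² = 111.04, γ = √111.04 = 10.5376, and β = (βγ)/γ = 10.49/10.5376 = 0.9955.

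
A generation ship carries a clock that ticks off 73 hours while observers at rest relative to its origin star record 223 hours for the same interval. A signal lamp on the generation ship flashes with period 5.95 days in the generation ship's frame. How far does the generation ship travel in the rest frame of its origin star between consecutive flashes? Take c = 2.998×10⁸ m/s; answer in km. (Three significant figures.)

4.45×10^11 km

The time-dilation ratio gives γ = 223/73 = 3.05479.
β = √(1 − 1/γ²) = 0.9449. Lab-frame period = γτ = 3.05479×5.95 days = 18.176 days. Distance = βc × γτ = 0.9449 × 2.998×10⁸ m/s × 1570406.4 s = 4.4487×10^14 m = 4.45×10^11 km.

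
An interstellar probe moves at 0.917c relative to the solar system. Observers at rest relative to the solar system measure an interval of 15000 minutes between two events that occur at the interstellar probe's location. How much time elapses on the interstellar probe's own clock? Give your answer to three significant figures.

Lorentz factor: γ = (1 − 0.840889)^(−1/2) = 2.507.
The moving clock records proper time: Δτ = Δt/γ = 15000/2.507 = 5980 minutes.

5980 minutes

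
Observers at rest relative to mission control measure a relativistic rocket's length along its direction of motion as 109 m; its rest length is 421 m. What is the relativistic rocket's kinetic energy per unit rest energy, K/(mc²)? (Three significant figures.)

2.86

From L = L₀/γ: γ = 421/109 = 3.86239.
K/(mc²) = γ − 1 = 3.86239 − 1 = 2.86.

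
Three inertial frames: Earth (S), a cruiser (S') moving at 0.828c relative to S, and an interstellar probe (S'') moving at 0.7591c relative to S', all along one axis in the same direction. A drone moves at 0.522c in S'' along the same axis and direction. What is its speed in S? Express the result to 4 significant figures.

First combine the drone and interstellar probe (S''→S'): u₁ = (0.522 + 0.7591)/(1 + 0.522×0.7591) = 1.2811/1.3962502 = 0.91753.
Then combine with the cruiser (S'→S): u = (0.91753 + 0.828)/(1 + 0.91753×0.828) = 1.74553/1.75971484 = 0.99194.

0.9919c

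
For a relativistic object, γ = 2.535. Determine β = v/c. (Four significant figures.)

0.9189

β = √(1 − 1/γ²) = √(1 − 1/6.426225) = √0.844388 = 0.9189.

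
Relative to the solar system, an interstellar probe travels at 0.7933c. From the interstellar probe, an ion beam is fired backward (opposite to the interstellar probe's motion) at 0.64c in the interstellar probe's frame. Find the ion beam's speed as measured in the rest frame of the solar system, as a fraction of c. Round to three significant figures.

0.311c

Relativistic velocity addition: u = (u' + v)/(1 + u'v/c²), with u' = −0.64c and v = 0.7933c.
Numerator: −0.64 + 0.7933 = 0.1533. Denominator: 1 + (−0.64)(0.7933) = 0.492288.
u = 0.1533/0.492288 = 0.3114, so the speed is 0.311c.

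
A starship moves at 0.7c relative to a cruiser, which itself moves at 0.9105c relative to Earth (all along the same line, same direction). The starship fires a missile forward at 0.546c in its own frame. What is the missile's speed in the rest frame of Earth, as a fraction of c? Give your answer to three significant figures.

0.995c

Apply u = (u'+v)/(1+u'v) twice. Missile in the cruiser frame: (0.546+0.7)/(1+0.546·0.7) = 1.246/1.3822 = 0.90146c.
That velocity, transformed to the rest frame of Earth: (0.90146+0.9105)/(1+0.90146·0.9105) = 1.81196/1.82077933 = 0.99516c.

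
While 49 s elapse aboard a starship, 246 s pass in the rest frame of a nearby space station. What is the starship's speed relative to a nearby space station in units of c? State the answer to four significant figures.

0.9800c

γ = Δt/Δτ = 246/49 = 5.0204.
β = √(1 − 1/γ²) = √(1 − 0.0396756) = √0.9603244 = 0.9800.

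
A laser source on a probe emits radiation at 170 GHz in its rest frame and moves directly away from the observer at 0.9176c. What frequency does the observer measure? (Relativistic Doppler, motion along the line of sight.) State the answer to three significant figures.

35.2 GHz

Relativistic Doppler (source moving away): f_obs = f_src · √((1−β)/(1+β)).
With β = 0.9176: factor = √(0.0824/1.9176) = 0.20729.
f_obs = 170 × 0.20729 = 35.2 GHz.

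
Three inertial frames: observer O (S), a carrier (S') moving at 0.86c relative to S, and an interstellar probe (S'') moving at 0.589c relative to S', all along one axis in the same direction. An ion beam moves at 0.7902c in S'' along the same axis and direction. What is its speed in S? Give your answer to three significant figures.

Compose velocities in two stages. Stage 1 (into S'): u₁ = (0.7902+0.589)/(1+0.7902×0.589) = 0.94116.
Stage 2 (into S): u = (0.94116+0.86)/(1+0.94116×0.86) = 0.99545, so the speed is 0.995c.

0.995c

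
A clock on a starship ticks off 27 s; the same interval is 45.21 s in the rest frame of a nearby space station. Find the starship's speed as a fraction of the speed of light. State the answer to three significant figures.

γ = Δt/Δτ = 45.21/27 = 1.6744.
β = √(1 − 1/γ²) = √(1 − 0.356682) = √0.643318 = 0.802.

0.802c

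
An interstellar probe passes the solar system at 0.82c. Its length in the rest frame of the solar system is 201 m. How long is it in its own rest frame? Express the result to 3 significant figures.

351 m

γ = 1/√(1 − β²) = 1/√(1 − 0.6724) = 1/√0.3276 = 1/0.572364 = 1.7471.
Proper length: L₀ = γ·L = 1.7471 × 201 = 351 m.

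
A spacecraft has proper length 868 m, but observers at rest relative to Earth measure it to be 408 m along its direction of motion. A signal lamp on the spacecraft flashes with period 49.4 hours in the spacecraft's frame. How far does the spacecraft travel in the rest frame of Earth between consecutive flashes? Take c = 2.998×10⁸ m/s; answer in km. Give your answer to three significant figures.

γ = L₀/L = 868/408 = 2.12745.
β = √(1 − 1/γ²) = 0.88264. Lab-frame period = γτ = 2.12745×49.4 hours = 105.1 hours. Distance = βc × γτ = 0.88264 × 2.998×10⁸ m/s × 378360 s = 1.0012×10^14 m = 1.00×10^11 km.

1.00×10^11 km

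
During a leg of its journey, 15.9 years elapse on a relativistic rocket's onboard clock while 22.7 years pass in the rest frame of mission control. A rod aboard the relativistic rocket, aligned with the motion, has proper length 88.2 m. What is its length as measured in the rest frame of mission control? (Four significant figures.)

61.78 m

The time-dilation ratio gives γ = 22.7/15.9 = 1.42767.
The rod contracts by the same γ: 88.2 m / 1.42767 = 61.78 m.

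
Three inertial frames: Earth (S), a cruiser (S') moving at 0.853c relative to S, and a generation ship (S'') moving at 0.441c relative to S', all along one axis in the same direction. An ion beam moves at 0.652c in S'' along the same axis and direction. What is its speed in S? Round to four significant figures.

First combine the ion beam and generation ship (S''→S'): u₁ = (0.652 + 0.441)/(1 + 0.652×0.441) = 1.093/1.287532 = 0.84891.
Then combine with the cruiser (S'→S): u = (0.84891 + 0.853)/(1 + 0.84891×0.853) = 1.70191/1.72412023 = 0.98712.

0.9871c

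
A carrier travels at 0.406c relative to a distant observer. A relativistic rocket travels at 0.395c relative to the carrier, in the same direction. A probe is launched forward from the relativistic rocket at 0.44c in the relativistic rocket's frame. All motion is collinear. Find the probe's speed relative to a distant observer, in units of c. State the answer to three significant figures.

Apply u = (u'+v)/(1+u'v) twice. Probe in the carrier frame: (0.44+0.395)/(1+0.44·0.395) = 0.835/1.1738 = 0.71136c.
That velocity, transformed to the rest frame of a distant observer: (0.71136+0.406)/(1+0.71136·0.406) = 1.11736/1.28881216 = 0.86697c.

0.867c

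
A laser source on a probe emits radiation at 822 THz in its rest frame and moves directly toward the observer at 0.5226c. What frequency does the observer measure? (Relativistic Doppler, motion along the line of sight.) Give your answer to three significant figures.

Relativistic Doppler (source moving toward): f_obs = f_src · √((1+β)/(1−β)).
With β = 0.5226: factor = √(1.5226/0.4774) = 1.7859.
f_obs = 822 × 1.7859 = 1470 THz.

1470 THz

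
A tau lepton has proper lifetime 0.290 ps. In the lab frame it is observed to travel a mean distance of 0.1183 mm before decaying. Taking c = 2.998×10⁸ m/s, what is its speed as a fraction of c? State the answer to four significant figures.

Let x = d/(cτ) = 1.183×10^-4 m / (2.998×10⁸ m/s × 2.900×10^-13 s) = 1.3607. Since d = βγcτ, x = βγ = β/√(1−β²).
Solving: β² = x²/(1+x²) = 1.8515/2.8515 = 0.649307, so β = 0.8058.

0.8058c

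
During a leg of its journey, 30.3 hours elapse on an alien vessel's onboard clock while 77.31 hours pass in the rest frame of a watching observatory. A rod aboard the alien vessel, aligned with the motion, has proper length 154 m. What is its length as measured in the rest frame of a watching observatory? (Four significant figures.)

γ = Δt/Δτ = 77.31/30.3 = 2.55149.
The rod contracts by the same γ: 154 m / 2.55149 = 60.36 m.

60.36 m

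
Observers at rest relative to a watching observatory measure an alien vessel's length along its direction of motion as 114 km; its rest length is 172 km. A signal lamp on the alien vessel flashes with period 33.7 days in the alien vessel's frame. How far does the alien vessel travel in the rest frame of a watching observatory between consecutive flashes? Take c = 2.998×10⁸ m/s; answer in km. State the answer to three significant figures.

9.86×10^11 km

From L = L₀/γ: γ = 172/114 = 1.50877.
β = √(1 − 1/γ²) = 0.7488. Lab-frame period = γτ = 1.50877×33.7 days = 50.846 days. Distance = βc × γτ = 0.7488 × 2.998×10⁸ m/s × 4393094.4 s = 9.8621×10^14 m = 9.86×10^11 km.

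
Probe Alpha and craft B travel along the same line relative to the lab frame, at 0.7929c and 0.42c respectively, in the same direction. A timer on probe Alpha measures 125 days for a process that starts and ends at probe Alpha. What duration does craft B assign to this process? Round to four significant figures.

Transform probe Alpha's velocity into craft B's frame: (0.7929 − 0.42)/(1 − 0.7929·0.42) = 0.3729/0.666982, so the relative speed is 0.55909c.
At |u| = 0.55909c, γ = (1 − 0.312582)^(−1/2) = 1.2061.
Probe Alpha's interval is proper; time dilation gives Δt_B = γΔτ = 1.2061 × 125 days = 150.8 days.

150.8 days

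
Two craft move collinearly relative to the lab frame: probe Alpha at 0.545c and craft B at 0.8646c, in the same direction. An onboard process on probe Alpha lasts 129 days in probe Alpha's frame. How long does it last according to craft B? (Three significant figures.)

Speed of probe Alpha in craft B's frame: u = (v_A − v_B)/(1 − v_A v_B/c²) = (0.545 − 0.8646)/(1 − 0.545×0.8646) = −0.3196/0.528793 = −0.6044; |u| = 0.6044c.
At |u| = 0.6044c, γ = (1 − 0.365299)^(−1/2) = 1.2552.
Probe Alpha's interval is proper; time dilation gives Δt_B = γΔτ = 1.2552 × 129 days = 162 days.

162 days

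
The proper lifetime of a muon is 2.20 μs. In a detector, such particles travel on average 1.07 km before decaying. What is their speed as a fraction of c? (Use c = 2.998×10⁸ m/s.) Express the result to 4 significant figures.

Lab distance = (lab lifetime)·v = γτ·βc, so βγ = d/(cτ) = 1070/(2.998×10⁸ × 2.200×10^-6) = 1.6223.
With βγ = 1.6223: γ² = 1 + (βγ)² = 3.63186, and β = (βγ)/γ = 1.6223/1.90574 = 0.8513.

0.8513c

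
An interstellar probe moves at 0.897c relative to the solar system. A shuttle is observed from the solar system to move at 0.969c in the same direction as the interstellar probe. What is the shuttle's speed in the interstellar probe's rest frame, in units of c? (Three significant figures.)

0.550c

Transform to the interstellar probe's frame: u' = (u − v)/(1 − uv/c²).
u' = (0.969 − 0.897)/(1 − 0.969×0.897) = 0.072/0.130807 = 0.55043.
Speed in the interstellar probe's frame: 0.550c (in the same direction).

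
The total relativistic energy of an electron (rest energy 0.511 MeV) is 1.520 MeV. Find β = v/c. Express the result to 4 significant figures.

γ = E/(mc²) = 1.520/0.511 = 2.9746.
β = √(1 − 1/γ²) = √(1 − 0.113017) = √0.886983 = 0.9418.

0.9418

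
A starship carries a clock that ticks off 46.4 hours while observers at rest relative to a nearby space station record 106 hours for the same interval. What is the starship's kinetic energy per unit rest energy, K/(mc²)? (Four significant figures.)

γ = Δt/Δτ = 106/46.4 = 2.28448.
Since K = (γ−1)mc², K/(mc²) = 2.28448 − 1 = 1.284.

1.284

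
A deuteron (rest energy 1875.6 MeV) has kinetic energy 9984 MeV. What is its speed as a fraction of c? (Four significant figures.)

0.9874c

K = (γ−1)mc², so γ = 1 + 9984/1875.6 = 6.3231.
Then v/c = √(1 − γ⁻²) = √(1 − 0.0250115) = √0.9749885 = 0.9874.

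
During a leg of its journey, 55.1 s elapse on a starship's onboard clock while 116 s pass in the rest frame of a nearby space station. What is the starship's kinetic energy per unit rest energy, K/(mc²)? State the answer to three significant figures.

γ = Δt/Δτ = 116/55.1 = 2.10526.
Since K = (γ−1)mc², K/(mc²) = 2.10526 − 1 = 1.11.

1.11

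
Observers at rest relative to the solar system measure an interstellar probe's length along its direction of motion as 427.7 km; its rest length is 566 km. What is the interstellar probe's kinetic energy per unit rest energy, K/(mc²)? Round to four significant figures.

Length contraction gives γ = L₀/L = 566/427.7 = 1.32336.
K/(mc²) = γ − 1 = 1.32336 − 1 = 0.3234.

0.3234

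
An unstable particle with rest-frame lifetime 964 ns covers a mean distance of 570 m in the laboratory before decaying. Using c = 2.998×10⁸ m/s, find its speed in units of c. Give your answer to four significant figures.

d = βγcτ ⇒ βγ = d/(cτ) = 570.0 m / (289.0072 m) = 1.9723.
β = (βγ)/√(1+(βγ)²) = 1.9723/√4.88997 = 0.8919.

0.8919c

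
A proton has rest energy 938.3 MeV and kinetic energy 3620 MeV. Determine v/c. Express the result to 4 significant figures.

γ = 1 + K/(mc²) = 1 + 3620/938.3 = 4.858.
β = √(1 − 1/γ²) = √(1 − 0.0423726) = √0.9576274 = 0.9786.

0.9786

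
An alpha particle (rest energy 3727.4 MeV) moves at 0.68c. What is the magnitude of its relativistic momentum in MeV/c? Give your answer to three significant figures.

3460 MeV/c

β² = 0.4624, so γ = 1/√0.5376 = 1.3639.
Momentum: p = γβ·mc = 1.3639 × 0.68 × 3727.4 MeV/c = 3460 MeV/c.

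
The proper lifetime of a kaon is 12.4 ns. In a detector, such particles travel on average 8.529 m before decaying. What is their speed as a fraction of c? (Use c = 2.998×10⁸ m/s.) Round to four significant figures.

d = βγcτ ⇒ βγ = d/(cτ) = 8.529 m / (3.71752 m) = 2.2943.
β = (βγ)/√(1+(βγ)²) = 2.2943/√6.26381 = 0.9167.

0.9167c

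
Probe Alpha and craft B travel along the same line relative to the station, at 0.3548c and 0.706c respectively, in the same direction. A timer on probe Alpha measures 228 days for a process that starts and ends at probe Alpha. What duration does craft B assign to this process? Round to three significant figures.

258 days

Transform probe Alpha's velocity into craft B's frame: (0.3548 − 0.706)/(1 − 0.3548·0.706) = −0.3512/0.7495112, so the relative speed is 0.46857c.
At |u| = 0.46857c, γ = (1 − 0.219558)^(−1/2) = 1.132.
The clock on probe Alpha records proper time, so craft B measures Δt = γΔτ = 1.132 × 228 = 258 days.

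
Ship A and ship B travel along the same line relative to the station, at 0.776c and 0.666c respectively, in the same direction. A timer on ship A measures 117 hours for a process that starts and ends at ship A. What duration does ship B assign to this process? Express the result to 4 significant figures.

120.2 hours

Speed of ship A in ship B's frame: u = (v_A − v_B)/(1 − v_A v_B/c²) = (0.776 − 0.666)/(1 − 0.776×0.666) = 0.11/0.483184 = 0.22766; |u| = 0.22766c.
At |u| = 0.22766c, γ = (1 − 0.0518291)^(−1/2) = 1.027.
The clock on ship A records proper time, so ship B measures Δt = γΔτ = 1.027 × 117 = 120.2 hours.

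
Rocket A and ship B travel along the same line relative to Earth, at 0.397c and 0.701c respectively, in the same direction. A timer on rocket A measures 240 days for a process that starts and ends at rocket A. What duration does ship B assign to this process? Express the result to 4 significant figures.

264.6 days

The velocity of rocket A relative to ship B is (0.397 − 0.701)c / (1 − 0.397×0.701) = −0.42123c; relative speed 0.42123c.
At |u| = 0.42123c, γ = (1 − 0.177435)^(−1/2) = 1.1026.
The clock on rocket A records proper time, so ship B measures Δt = γΔτ = 1.1026 × 240 = 264.6 days.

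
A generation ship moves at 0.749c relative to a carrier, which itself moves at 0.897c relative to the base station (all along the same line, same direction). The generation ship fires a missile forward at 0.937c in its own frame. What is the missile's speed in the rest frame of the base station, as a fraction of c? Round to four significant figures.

0.9995c

Compose velocities in two stages. Stage 1 (into S'): u₁ = (0.937+0.749)/(1+0.937×0.749) = 0.99071.
Stage 2 (into S): u = (0.99071+0.897)/(1+0.99071×0.897) = 0.99949, so the speed is 0.9995c.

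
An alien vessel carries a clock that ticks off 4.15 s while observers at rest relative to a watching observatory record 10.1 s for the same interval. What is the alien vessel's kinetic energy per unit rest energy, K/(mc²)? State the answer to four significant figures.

γ = Δt/Δτ = 10.1/4.15 = 2.43373.
K/(mc²) = γ − 1 = 2.43373 − 1 = 1.434.

1.434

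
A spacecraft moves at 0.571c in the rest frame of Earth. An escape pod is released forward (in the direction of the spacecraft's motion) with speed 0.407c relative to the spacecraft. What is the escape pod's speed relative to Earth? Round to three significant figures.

In units of c, u = (u' + v)/(1 + u'v) with u' = 0.407 and v = 0.571.
Numerator: 0.407 + 0.571 = 0.978. Denominator: 1 + (0.407)(0.571) = 1.232397.
u = 0.978/1.232397 = 0.79358, so the speed is 0.794c.

0.794c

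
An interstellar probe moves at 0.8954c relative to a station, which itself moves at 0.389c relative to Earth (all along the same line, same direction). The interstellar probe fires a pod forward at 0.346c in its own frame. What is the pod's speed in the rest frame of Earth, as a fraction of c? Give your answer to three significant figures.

Compose velocities in two stages. Stage 1 (into S'): u₁ = (0.346+0.8954)/(1+0.346×0.8954) = 0.94777.
Stage 2 (into S): u = (0.94777+0.389)/(1+0.94777×0.389) = 0.97668, so the speed is 0.977c.

0.977c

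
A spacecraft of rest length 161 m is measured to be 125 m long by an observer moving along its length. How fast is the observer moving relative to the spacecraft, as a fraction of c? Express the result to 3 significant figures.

0.630c

Length contraction gives γ = L₀/L = 161/125 = 1.288.
β = √(1 − 1/γ²) = √0.397207 = 0.630.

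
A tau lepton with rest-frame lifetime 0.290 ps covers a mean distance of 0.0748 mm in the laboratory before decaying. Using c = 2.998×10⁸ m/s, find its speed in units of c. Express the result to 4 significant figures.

Lab distance = (lab lifetime)·v = γτ·βc, so βγ = d/(cτ) = 7.480×10^-5/(2.998×10⁸ × 2.900×10^-13) = 0.86034.
With βγ = 0.86034: γ² = 1 + (βγ)² = 1.740185, and β = (βγ)/γ = 0.86034/1.31916 = 0.6522.

0.6522c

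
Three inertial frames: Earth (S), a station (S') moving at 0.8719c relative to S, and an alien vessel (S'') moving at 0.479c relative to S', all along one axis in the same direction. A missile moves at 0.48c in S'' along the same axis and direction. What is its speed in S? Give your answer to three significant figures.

Apply u = (u'+v)/(1+u'v) twice. Missile in the station frame: (0.48+0.479)/(1+0.48·0.479) = 0.959/1.22992 = 0.77973c.
That velocity, transformed to the rest frame of Earth: (0.77973+0.8719)/(1+0.77973·0.8719) = 1.65163/1.679846587 = 0.9832c.

0.983c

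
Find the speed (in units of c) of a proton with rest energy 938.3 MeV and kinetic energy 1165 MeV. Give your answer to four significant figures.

0.8950c

K = (γ−1)mc², so γ = 1 + 1165/938.3 = 2.2416.
Then v/c = √(1 − γ⁻²) = √(1 − 0.199014) = √0.800986 = 0.8950.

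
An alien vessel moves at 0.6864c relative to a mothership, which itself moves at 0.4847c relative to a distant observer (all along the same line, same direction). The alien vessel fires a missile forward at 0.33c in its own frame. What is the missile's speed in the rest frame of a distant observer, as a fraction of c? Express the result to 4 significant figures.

0.9370c

First combine the missile and alien vessel (S''→S'): u₁ = (0.33 + 0.6864)/(1 + 0.33×0.6864) = 1.0164/1.226512 = 0.82869.
Then combine with the mothership (S'→S): u = (0.82869 + 0.4847)/(1 + 0.82869×0.4847) = 1.31339/1.401666043 = 0.93702.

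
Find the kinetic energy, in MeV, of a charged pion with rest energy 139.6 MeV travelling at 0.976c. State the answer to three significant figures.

Lorentz factor: γ = (1 − 0.952576)^(−1/2) = 4.592.
Kinetic energy: K = (γ − 1)mc² = (4.592 − 1) × 139.6 MeV = 3.592 × 139.6 = 501 MeV.

501 MeV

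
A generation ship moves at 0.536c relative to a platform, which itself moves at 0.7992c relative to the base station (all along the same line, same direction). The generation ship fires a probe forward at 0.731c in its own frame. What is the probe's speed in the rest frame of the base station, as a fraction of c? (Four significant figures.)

0.9896c

Apply u = (u'+v)/(1+u'v) twice. Probe in the platform frame: (0.731+0.536)/(1+0.731·0.536) = 1.267/1.391816 = 0.91032c.
That velocity, transformed to the rest frame of the base station: (0.91032+0.7992)/(1+0.91032·0.7992) = 1.70952/1.727527744 = 0.98958c.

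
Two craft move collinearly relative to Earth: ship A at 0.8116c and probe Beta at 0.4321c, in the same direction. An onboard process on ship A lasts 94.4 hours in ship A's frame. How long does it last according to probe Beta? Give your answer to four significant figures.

Transform ship A's velocity into probe Beta's frame: (0.8116 − 0.4321)/(1 − 0.8116·0.4321) = 0.3795/0.64930764, so the relative speed is 0.58447c.
At |u| = 0.58447c, γ = (1 − 0.341605)^(−1/2) = 1.2324.
The clock on ship A records proper time, so probe Beta measures Δt = γΔτ = 1.2324 × 94.4 = 116.3 hours.

116.3 hours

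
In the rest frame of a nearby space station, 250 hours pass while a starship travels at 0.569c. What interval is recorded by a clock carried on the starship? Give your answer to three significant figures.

Lorentz factor: γ = (1 − 0.323761)^(−1/2) = 1.216.
The starship's clock runs slow as seen from a nearby space station, so Δτ = Δt/γ = 250/1.216 = 206 hours.

206 hours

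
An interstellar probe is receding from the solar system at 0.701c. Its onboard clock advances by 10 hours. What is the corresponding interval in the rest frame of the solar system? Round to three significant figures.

Lorentz factor: γ = (1 − 0.491401)^(−1/2) = 1.4022.
The onboard clock measures proper time, so the interval in the rest frame of the solar system is dilated: Δt = γ·Δτ = 1.4022 × 10 hours = 14.0 hours.

14.0 hours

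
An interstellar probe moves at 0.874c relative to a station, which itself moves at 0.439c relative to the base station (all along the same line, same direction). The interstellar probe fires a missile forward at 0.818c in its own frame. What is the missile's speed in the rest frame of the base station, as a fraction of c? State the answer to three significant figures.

0.995c

Apply u = (u'+v)/(1+u'v) twice. Missile in the station frame: (0.818+0.874)/(1+0.818·0.874) = 1.692/1.714932 = 0.98663c.
That velocity, transformed to the rest frame of the base station: (0.98663+0.439)/(1+0.98663·0.439) = 1.42563/1.43313057 = 0.99477c.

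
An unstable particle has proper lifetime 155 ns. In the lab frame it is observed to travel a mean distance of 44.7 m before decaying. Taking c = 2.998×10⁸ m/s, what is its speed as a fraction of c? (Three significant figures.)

Let x = d/(cτ) = 44.70 m / (2.998×10⁸ m/s × 1.550×10^-7 s) = 0.96193. Since d = βγcτ, x = βγ = β/√(1−β²).
Solving: β² = x²/(1+x²) = 0.925309/1.925309 = 0.480603, so β = 0.693.

0.693c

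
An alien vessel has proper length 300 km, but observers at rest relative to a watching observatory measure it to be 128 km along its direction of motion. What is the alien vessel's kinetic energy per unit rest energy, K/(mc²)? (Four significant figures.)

Length contraction gives γ = L₀/L = 300/128 = 2.34375.
K/(mc²) = γ − 1 = 2.34375 − 1 = 1.344.

1.344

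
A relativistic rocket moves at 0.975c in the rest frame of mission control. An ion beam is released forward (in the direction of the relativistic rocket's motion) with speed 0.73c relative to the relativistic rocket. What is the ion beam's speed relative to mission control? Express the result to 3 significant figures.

In units of c, u = (u' + v)/(1 + u'v) with u' = 0.73 and v = 0.975.
Numerator: 0.73 + 0.975 = 1.705. Denominator: 1 + (0.73)(0.975) = 1.71175.
u = 1.705/1.71175 = 0.99606, so the speed is 0.996c.

0.996c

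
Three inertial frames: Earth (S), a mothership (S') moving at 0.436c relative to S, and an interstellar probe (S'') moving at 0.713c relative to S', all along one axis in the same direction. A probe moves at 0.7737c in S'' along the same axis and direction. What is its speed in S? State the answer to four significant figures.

0.9833c

Compose velocities in two stages. Stage 1 (into S'): u₁ = (0.7737+0.713)/(1+0.7737×0.713) = 0.95814.
Stage 2 (into S): u = (0.95814+0.436)/(1+0.95814×0.436) = 0.98335, so the speed is 0.9833c.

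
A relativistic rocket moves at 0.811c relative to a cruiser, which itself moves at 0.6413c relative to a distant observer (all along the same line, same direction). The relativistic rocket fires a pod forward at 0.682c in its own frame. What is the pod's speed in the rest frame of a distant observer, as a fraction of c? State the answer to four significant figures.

0.9914c

First combine the pod and relativistic rocket (S''→S'): u₁ = (0.682 + 0.811)/(1 + 0.682×0.811) = 1.493/1.553102 = 0.9613.
Then combine with the cruiser (S'→S): u = (0.9613 + 0.6413)/(1 + 0.9613×0.6413) = 1.6026/1.61648169 = 0.99141.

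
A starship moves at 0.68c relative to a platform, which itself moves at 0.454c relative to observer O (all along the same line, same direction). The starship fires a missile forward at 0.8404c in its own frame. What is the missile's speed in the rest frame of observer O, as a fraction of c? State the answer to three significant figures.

0.988c

First combine the missile and starship (S''→S'): u₁ = (0.8404 + 0.68)/(1 + 0.8404×0.68) = 1.5204/1.571472 = 0.9675.
Then combine with the platform (S'→S): u = (0.9675 + 0.454)/(1 + 0.9675×0.454) = 1.4215/1.439245 = 0.98767.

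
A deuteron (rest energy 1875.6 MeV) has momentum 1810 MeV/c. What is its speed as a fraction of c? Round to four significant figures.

0.6944c

pc/(mc²) = 1810/1875.6 = 0.96502 = βγ = β/√(1−β²).
So β² = x²/(1 + x²) with x = 0.96502: x² = 0.931264, β² = 0.931264/1.931264 = 0.482204, β = 0.6944.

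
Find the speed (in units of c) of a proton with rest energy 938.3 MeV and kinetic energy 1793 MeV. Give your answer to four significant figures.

γ = 1 + K/(mc²) = 1 + 1793/938.3 = 2.9109.
β = √(1 − 1/γ²) = √(1 − 0.118017) = √0.881983 = 0.9391.

0.9391c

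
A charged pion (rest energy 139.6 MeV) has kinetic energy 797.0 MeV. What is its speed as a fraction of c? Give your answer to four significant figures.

0.9888c

γ = 1 + K/(mc²) = 1 + 797.0/139.6 = 6.7092.
β = √(1 − 1/γ²) = √(1 − 0.0222156) = √0.9777844 = 0.9888.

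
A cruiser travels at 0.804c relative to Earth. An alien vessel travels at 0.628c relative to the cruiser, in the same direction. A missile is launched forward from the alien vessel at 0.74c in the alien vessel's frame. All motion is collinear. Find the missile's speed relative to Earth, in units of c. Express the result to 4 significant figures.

First combine the missile and alien vessel (S''→S'): u₁ = (0.74 + 0.628)/(1 + 0.74×0.628) = 1.368/1.46472 = 0.93397.
Then combine with the cruiser (S'→S): u = (0.93397 + 0.804)/(1 + 0.93397×0.804) = 1.73797/1.75091188 = 0.99261.

0.9926c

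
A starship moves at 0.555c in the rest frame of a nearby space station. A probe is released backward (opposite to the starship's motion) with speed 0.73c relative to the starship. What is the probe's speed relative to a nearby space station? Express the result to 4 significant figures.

In units of c, u = (u' + v)/(1 + u'v) with u' = −0.73 and v = 0.555.
Numerator: −0.73 + 0.555 = −0.175. Denominator: 1 + (−0.73)(0.555) = 0.59485.
u = −0.175/0.59485 = −0.29419, so the speed is 0.2942c.

0.2942c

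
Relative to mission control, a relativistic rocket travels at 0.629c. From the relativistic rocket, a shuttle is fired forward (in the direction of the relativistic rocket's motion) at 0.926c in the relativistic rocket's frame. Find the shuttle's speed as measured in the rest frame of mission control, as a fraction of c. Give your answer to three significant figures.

Relativistic velocity addition: u = (u' + v)/(1 + u'v/c²), with u' = 0.926c and v = 0.629c.
Numerator: 0.926 + 0.629 = 1.555. Denominator: 1 + (0.926)(0.629) = 1.582454.
u = 1.555/1.582454 = 0.98265, so the speed is 0.983c.

0.983c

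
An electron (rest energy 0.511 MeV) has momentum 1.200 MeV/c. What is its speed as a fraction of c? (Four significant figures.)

0.9201c

pc/(mc²) = 1.200/0.511 = 2.3483 = βγ = β/√(1−β²).
So β² = x²/(1 + x²) with x = 2.3483: x² = 5.51451, β² = 5.51451/6.51451 = 0.846497, β = 0.9201.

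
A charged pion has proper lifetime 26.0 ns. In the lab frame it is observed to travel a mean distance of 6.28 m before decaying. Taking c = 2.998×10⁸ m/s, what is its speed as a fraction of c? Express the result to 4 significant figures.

0.6274c

d = βγcτ ⇒ βγ = d/(cτ) = 6.280 m / (7.7948 m) = 0.80567.
β = (βγ)/√(1+(βγ)²) = 0.80567/√1.649104 = 0.6274.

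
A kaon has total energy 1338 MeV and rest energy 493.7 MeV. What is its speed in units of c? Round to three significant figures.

0.929c

γ = E/(mc²) = 1338/493.7 = 2.7101.
β = √(1 − 1/γ²) = √(1 − 0.136154) = √0.863846 = 0.929.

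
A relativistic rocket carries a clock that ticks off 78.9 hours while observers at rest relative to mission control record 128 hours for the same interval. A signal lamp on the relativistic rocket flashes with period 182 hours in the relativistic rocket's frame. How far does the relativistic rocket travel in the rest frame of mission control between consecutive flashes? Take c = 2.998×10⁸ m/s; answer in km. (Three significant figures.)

The time-dilation ratio gives γ = 128/78.9 = 1.62231.
β = √(1 − 1/γ²) = 0.78743. Lab-frame period = γτ = 1.62231×182 hours = 295.26 hours. Distance = βc × γτ = 0.78743 × 2.998×10⁸ m/s × 1062936 s = 2.5093×10^14 m = 2.51×10^11 km.

2.51×10^11 km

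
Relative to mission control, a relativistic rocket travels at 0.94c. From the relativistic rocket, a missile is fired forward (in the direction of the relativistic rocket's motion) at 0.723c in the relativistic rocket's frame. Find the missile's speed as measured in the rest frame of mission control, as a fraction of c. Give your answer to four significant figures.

Relativistic velocity addition: u = (u' + v)/(1 + u'v/c²), with u' = 0.723c and v = 0.94c.
Numerator: 0.723 + 0.94 = 1.663. Denominator: 1 + (0.723)(0.94) = 1.67962.
u = 1.663/1.67962 = 0.9901, so the speed is 0.9901c.

0.9901c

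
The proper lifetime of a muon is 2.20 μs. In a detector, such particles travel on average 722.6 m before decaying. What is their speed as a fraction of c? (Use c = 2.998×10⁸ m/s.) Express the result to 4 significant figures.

0.7386c

Let x = d/(cτ) = 722.6 m / (2.998×10⁸ m/s × 2.200×10^-6 s) = 1.0956. Since d = βγcτ, x = βγ = β/√(1−β²).
Solving: β² = x²/(1+x²) = 1.20034/2.20034 = 0.545525, so β = 0.7386.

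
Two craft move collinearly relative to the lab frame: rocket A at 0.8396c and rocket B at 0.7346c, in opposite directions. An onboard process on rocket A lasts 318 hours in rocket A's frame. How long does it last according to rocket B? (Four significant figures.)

1395 hours

The velocity of rocket A relative to rocket B is (0.8396 + 0.7346)c / (1 + 0.8396×0.7346) = 0.97367c; relative speed 0.97367c.
γ for this relative speed: γ = 1/√(1 − 0.948033) = 4.3867.
Rocket A's interval is proper; time dilation gives Δt_B = γΔτ = 4.3867 × 318 hours = 1395 hours.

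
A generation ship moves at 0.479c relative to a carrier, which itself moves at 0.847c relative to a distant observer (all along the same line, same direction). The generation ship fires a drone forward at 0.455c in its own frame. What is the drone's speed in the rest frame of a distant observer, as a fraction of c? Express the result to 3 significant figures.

Compose velocities in two stages. Stage 1 (into S'): u₁ = (0.455+0.479)/(1+0.455×0.479) = 0.76687.
Stage 2 (into S): u = (0.76687+0.847)/(1+0.76687×0.847) = 0.97838, so the speed is 0.978c.

0.978c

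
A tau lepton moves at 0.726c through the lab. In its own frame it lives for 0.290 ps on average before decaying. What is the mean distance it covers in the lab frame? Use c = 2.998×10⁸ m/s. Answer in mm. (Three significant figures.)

0.0918 mm

Lorentz factor: γ = (1 − 0.527076)^(−1/2) = 1.4541.
Lab-frame lifetime: Δt = γτ = 1.4541 × 0.290 ps = 0.42169 ps.
Distance: d = vΔt = 0.726 × 2.998×10⁸ m/s × 4.2169×10^-13 s = 9.18×10^-5 m = 0.0918 mm.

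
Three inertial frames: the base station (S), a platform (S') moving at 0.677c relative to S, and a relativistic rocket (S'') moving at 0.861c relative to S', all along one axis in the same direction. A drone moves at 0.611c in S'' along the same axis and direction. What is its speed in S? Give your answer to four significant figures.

Compose velocities in two stages. Stage 1 (into S'): u₁ = (0.611+0.861)/(1+0.611×0.861) = 0.96457.
Stage 2 (into S): u = (0.96457+0.677)/(1+0.96457×0.677) = 0.99308, so the speed is 0.9931c.

0.9931c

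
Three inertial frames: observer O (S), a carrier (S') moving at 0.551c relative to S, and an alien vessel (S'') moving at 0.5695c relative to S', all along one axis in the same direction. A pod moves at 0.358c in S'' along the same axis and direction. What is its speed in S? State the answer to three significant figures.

0.928c

Compose velocities in two stages. Stage 1 (into S'): u₁ = (0.358+0.5695)/(1+0.358×0.5695) = 0.77042.
Stage 2 (into S): u = (0.77042+0.551)/(1+0.77042×0.551) = 0.92764, so the speed is 0.928c.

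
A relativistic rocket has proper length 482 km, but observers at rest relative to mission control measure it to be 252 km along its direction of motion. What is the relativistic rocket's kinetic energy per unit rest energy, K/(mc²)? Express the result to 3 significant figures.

0.913

γ = L₀/L = 482/252 = 1.9127.
K/(mc²) = γ − 1 = 1.9127 − 1 = 0.913.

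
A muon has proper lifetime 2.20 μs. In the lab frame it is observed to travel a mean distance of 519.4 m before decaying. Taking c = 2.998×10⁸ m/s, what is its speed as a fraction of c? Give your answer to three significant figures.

0.619c

d = βγcτ ⇒ βγ = d/(cτ) = 519.4 m / (659.56 m) = 0.78749.
β = (βγ)/√(1+(βγ)²) = 0.78749/√1.620141 = 0.619.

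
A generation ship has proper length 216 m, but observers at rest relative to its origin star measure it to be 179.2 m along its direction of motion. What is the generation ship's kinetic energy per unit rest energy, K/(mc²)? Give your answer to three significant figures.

γ = L₀/L = 216/179.2 = 1.20536.
K/(mc²) = γ − 1 = 1.20536 − 1 = 0.205.

0.205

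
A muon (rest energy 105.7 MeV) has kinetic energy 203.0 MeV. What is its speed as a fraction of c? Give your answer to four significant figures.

0.9396c

K = (γ−1)mc², so γ = 1 + 203.0/105.7 = 2.9205.
Then v/c = √(1 − γ⁻²) = √(1 − 0.117243) = √0.882757 = 0.9396.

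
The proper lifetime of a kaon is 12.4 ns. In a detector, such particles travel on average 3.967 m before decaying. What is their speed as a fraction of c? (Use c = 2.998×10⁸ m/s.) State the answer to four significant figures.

0.7297c

Let x = d/(cτ) = 3.967 m / (2.998×10⁸ m/s × 1.240×10^-8 s) = 1.0671. Since d = βγcτ, x = βγ = β/√(1−β²).
Solving: β² = x²/(1+x²) = 1.1387/2.1387 = 0.532426, so β = 0.7297.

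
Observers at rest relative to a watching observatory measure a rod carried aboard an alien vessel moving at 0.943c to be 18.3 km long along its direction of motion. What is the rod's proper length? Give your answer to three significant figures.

55.0 km

γ = 1/√(1 − β²) = 1/√(1 − 0.889249) = 1/√0.110751 = 1/0.332793 = 3.0049.
Proper length: L₀ = γ·L = 3.0049 × 18.3 = 55.0 km.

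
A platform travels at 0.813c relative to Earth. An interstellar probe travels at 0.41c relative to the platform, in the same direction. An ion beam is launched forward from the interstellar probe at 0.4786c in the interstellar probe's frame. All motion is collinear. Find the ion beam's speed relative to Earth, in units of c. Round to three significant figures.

0.970c

Apply u = (u'+v)/(1+u'v) twice. Ion beam in the platform frame: (0.4786+0.41)/(1+0.4786·0.41) = 0.8886/1.196226 = 0.74284c.
That velocity, transformed to the rest frame of Earth: (0.74284+0.813)/(1+0.74284·0.813) = 1.55584/1.60392892 = 0.97002c.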